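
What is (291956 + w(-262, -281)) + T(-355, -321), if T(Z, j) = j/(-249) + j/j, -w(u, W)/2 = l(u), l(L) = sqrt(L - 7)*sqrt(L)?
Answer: 24232538/83 + 2*sqrt(70478) ≈ 2.9249e+5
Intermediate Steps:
l(L) = sqrt(L)*sqrt(-7 + L) (l(L) = sqrt(-7 + L)*sqrt(L) = sqrt(L)*sqrt(-7 + L))
w(u, W) = -2*sqrt(u)*sqrt(-7 + u)
T(Z, j) = 1 - j/249 (T(Z, j) = j*(-1/249) + 1 = -j/249 + 1 = 1 - j/249)
(291956 + w(-262, -281)) + T(-355, -321) = (291956 - 2*sqrt(-262)*sqrt(-7 - 262)) + (1 - 1/249*(-321)) = (291956 - 2*I*sqrt(262)*sqrt(-269)) + (1 + 107/83) = (291956 - 2*I*sqrt(262)*I*sqrt(269)) + 190/83 = (291956 + 2*sqrt(70478)) + 190/83 = 24232538/83 + 2*sqrt(70478)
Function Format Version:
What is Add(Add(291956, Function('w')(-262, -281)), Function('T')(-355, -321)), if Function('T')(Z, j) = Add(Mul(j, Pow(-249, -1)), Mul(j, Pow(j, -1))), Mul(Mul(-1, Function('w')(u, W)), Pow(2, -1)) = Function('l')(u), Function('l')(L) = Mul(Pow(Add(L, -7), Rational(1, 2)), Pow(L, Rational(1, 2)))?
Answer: Add(Rational(24232538, 83), Mul(2, Pow(70478, Rational(1, 2)))) ≈ 2.9249e+5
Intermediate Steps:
Function('l')(L) = Mul(Pow(L, Rational(1, 2)), Pow(Add(-7, L), Rational(1, 2))) (Function('l')(L) = Mul(Pow(Add(-7, L), Rational(1, 2)), Pow(L, Rational(1, 2))) = Mul(Pow(L, Rational(1, 2)), Pow(Add(-7, L), Rational(1, 2))))
Function('w')(u, W) = Mul(-2, Pow(u, Rational(1, 2)), Pow(Add(-7, u), Rational(1, 2))) (Function('w')(u, W) = Mul(-2, Mul(Pow(u, Rational(1, 2)), Pow(Add(-7, u), Rational(1, 2)))) = Mul(-2, Pow(u, Rational(1, 2)), Pow(Add(-7, u), Rational(1, 2))))
Function('T')(Z, j) = Add(1, Mul(Rational(-1, 249), j)) (Function('T')(Z, j) = Add(Mul(j, Rational(-1, 249)), 1) = Add(Mul(Rational(-1, 249), j), 1) = Add(1, Mul(Rational(-1, 249), j)))
Add(Add(291956, Function('w')(-262, -281)), Function('T')(-355, -321)) = Add(Add(291956, Mul(-2, Pow(-262, Rational(1, 2)), Pow(Add(-7, -262), Rational(1, 2)))), Add(1, Mul(Rational(-1, 249), -321))) = Add(Add(291956, Mul(-2, Mul(I, Pow(262, Rational(1, 2))), Pow(-269, Rational(1, 2)))), Add(1, Rational(107, 83))) = Add(Add(291956, Mul(-2, Mul(I, Pow(262, Rational(1, 2))), Mul(I, Pow(269, Rational(1, 2))))), Rational(190, 83)) = Add(Add(291956, Mul(2, Pow(70478, Rational(1, 2)))), Rational(190, 83)) = Add(Rational(24232538, 83), Mul(2, Pow(70478, Rational(1, 2))))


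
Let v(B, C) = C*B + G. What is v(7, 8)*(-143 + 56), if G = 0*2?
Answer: -4872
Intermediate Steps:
G = 0
v(B, C) = B*C (v(B, C) = C*B + 0 = B*C + 0 = B*C)
v(7, 8)*(-143 + 56) = (7*8)*(-143 + 56) = 56*(-87) = -4872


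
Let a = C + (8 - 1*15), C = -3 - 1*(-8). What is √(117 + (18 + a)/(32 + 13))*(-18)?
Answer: -6*√26405/5 ≈ -195.00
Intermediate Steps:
C = 5 (C = -3 + 8 = 5)
a = -2 (a = 5 + (8 - 1*15) = 5 + (8 - 15) = 5 - 7 = -2)
√(117 + (18 + a)/(32 + 13))*(-18) = √(117 + (18 - 2)/(32 + 13))*(-18) = √(117 + 16/45)*(-18) = √(5281/45)*(-18) = (√26405/15)*(-18) = -6*√26405/5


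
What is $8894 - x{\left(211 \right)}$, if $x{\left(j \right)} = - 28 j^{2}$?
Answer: $1255482$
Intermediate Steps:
$8894 - x{\left(211 \right)} = 8894 - - 28 \cdot 211^{2} = 8894 - \left(-28\right) 44521 = 8894 - -1246588 = 8894 + 1246588 = 1255482$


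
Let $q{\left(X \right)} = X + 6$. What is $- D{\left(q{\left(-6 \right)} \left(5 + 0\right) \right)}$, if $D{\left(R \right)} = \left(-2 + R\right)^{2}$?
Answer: $-4$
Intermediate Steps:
$q{\left(X \right)} = 6 + X$
$- D{\left(q{\left(-6 \right)} \left(5 + 0\right) \right)} = - \left(-2 + \left(6 - 6\right) \left(5 + 0\right)\right)^{2} = - \left(-2 + 0 \cdot 5\right)^{2} = - \left(-2 + 0\right)^{2} = - \left(-2\right)^{2} = \left(-1\right) 4 = -4$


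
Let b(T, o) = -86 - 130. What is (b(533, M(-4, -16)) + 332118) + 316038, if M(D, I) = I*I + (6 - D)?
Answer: 647940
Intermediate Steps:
M(D, I) = 6 + I**2 - D (M(D, I) = I**2 + (6 - D) = 6 + I**2 - D)
b(T, o) = -216
(b(533, M(-4, -16)) + 332118) + 316038 = (-216 + 332118) + 316038 = 331902 + 316038 = 647940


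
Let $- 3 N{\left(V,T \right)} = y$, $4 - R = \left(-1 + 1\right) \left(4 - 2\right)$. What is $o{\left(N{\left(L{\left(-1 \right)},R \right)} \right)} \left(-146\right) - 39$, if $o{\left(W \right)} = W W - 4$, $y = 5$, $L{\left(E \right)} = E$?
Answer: $\frac{1255}{9} \approx 139.44$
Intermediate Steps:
$R = 4$ ($R = 4 - \left(-1 + 1\right) \left(4 - 2\right) = 4 - 0 \cdot 2 = 4 - 0 = 4 + 0 = 4$)
$N{\left(V,T \right)} = - \frac{5}{3}$ ($N{\left(V,T \right)} = \left(- \frac{1}{3}\right) 5 = - \frac{5}{3}$)
$o{\left(W \right)} = -4 + W^{2}$ ($o{\left(W \right)} = W^{2} - 4 = -4 + W^{2}$)
$o{\left(N{\left(L{\left(-1 \right)},R \right)} \right)} \left(-146\right) - 39 = \left(-4 + \left(- \frac{5}{3}\right)^{2}\right) \left(-146\right) - 39 = \left(-4 + \frac{25}{9}\right) \left(-146\right) - 39 = \left(- \frac{11}{9}\right) \left(-146\right) - 39 = \frac{1606}{9} - 39 = \frac{1255}{9}$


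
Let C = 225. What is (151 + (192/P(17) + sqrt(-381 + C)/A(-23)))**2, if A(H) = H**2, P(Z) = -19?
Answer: 2005432617373/101022601 + 10708*I*sqrt(39)/10051 ≈ 19851.0 + 6.6532*I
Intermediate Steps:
(151 + (192/P(17) + sqrt(-381 + C)/A(-23)))**2 = (151 + (192/(-19) + sqrt(-381 + 225)/((-23)**2)))**2 = (151 + (192*(-1/19) + sqrt(-156)/529))**2 = (151 + (-192/19 + (2*I*sqrt(39))*(1/529)))**2 = (151 + (-192/19 + 2*I*sqrt(39)/529))**2 = (2677/19 + 2*I*sqrt(39)/529)**2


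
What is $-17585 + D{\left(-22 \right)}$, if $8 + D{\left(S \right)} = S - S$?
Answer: $-17593$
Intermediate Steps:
$D{\left(S \right)} = -8$ ($D{\left(S \right)} = -8 + \left(S - S\right) = -8 + 0 = -8$)
$-17585 + D{\left(-22 \right)} = -17585 - 8 = -17593$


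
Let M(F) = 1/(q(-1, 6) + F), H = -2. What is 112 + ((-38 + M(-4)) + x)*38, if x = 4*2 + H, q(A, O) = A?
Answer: -5558/5 ≈ -1111.6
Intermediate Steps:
x = 6 (x = 4*2 - 2 = 8 - 2 = 6)
M(F) = 1/(-1 + F)
112 + ((-38 + M(-4)) + x)*38 = 112 + ((-38 + 1/(-1 - 4)) + 6)*38 = 112 + ((-38 + 1/(-5)) + 6)*38 = 112 + ((-38 - ⅕) + 6)*38 = 112 + (-191/5 + 6)*38 = 112 - 161/5*38 = 112 - 6118/5 = -5558/5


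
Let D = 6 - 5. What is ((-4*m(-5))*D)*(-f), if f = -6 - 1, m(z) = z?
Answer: 140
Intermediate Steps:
D = 1
f = -7
((-4*m(-5))*D)*(-f) = (-4*(-5)*1)*(-1*(-7)) = (20*1)*7 = 20*7 = 140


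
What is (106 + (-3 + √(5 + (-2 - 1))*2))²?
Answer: 10617 + 412*√2 ≈ 11200.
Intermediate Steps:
(106 + (-3 + √(5 + (-2 - 1))*2))² = (106 + (-3 + √(5 - 3)*2))² = (106 + (-3 + √2*2))² = (106 + (-3 + 2*√2))² = (103 + 2*√2)²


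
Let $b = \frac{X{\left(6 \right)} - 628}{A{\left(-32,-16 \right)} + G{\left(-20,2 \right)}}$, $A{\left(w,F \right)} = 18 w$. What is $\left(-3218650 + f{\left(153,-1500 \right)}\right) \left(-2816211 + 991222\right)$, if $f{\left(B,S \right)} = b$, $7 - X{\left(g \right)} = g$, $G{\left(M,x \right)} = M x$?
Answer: $\frac{328943943287227}{56} \approx 5.874 \cdot 10^{12}$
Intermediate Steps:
$X{\left(g \right)} = 7 - g$
$b = \frac{57}{56}$ ($b = \frac{\left(7 - 6\right) - 628}{18 \left(-32\right) - 40} = \frac{\left(7 - 6\right) - 628}{-576 - 40} = \frac{1 - 628}{-616} = \left(-627\right) \left(- \frac{1}{616}\right) = \frac{57}{56} \approx 1.0179$)
$f{\left(B,S \right)} = \frac{57}{56}$
$\left(-3218650 + f{\left(153,-1500 \right)}\right) \left(-2816211 + 991222\right) = \left(-3218650 + \frac{57}{56}\right) \left(-2816211 + 991222\right) = \left(- \frac{180244343}{56}\right) \left(-1824989\right) = \frac{328943943287227}{56}$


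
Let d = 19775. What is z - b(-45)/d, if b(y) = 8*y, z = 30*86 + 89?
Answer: 10555967/3955 ≈ 2669.0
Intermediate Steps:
z = 2669 (z = 2580 + 89 = 2669)
z - b(-45)/d = 2669 - 8*(-45)/19775 = 2669 - (-360)/19775 = 2669 - 1*(-72/3955) = 2669 + 72/3955 = 10555967/3955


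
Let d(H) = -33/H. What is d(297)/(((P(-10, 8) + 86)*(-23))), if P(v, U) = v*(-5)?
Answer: 1/28152 ≈ 3.5521e-5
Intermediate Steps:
P(v, U) = -5*v
d(297)/(((P(-10, 8) + 86)*(-23))) = (-33/297)/(((-5*(-10) + 86)*(-23))) = (-33*1/297)/(((50 + 86)*(-23))) = -1/(9*(136*(-23))) = -⅑/(-3128) = -⅑*(-1/3128) = 1/28152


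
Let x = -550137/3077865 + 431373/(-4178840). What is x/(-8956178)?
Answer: 627990019/19946928826318032 ≈ 3.1483e-8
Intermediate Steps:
x = -6907890209/24498867384 (x = -550137*1/3077865 + 431373*(-1/4178840) = -26197/146565 - 431373/4178840 = -6907890209/24498867384 ≈ -0.28197)
x/(-8956178) = -6907890209/24498867384/(-8956178) = -6907890209/24498867384*(-1/8956178) = 627990019/19946928826318032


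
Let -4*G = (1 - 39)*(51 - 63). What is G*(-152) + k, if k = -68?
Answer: 17260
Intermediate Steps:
G = -114 (G = -(1 - 39)*(51 - 63)/4 = -(-19)*(-12)/2 = -1/4*456 = -114)
G*(-152) + k = -114*(-152) - 68 = 17328 - 68 = 17260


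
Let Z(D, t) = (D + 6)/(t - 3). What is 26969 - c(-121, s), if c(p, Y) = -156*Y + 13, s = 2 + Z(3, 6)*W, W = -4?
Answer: 25396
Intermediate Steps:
Z(D, t) = (6 + D)/(-3 + t)
s = -10 (s = 2 + ((6 + 3)/(-3 + 6))*(-4) = 2 + (9/3)*(-4) = 2 + ((1/3)*9)*(-4) = 2 + 3*(-4) = 2 - 12 = -10)
c(p, Y) = 13 - 156*Y
26969 - c(-121, s) = 26969 - (13 - 156*(-10)) = 26969 - (13 + 1560) = 26969 - 1*1573 = 26969 - 1573 = 25396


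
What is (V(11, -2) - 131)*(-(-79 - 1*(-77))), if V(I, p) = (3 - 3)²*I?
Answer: -262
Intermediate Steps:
V(I, p) = 0 (V(I, p) = 0²*I = 0*I = 0)
(V(11, -2) - 131)*(-(-79 - 1*(-77))) = (0 - 131)*(-(-79 - 1*(-77))) = -(-131)*(-79 + 77) = -(-131)*(-2) = -131*2 = -262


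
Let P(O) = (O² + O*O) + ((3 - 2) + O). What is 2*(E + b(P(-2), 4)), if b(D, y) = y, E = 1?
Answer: 10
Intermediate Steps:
P(O) = 1 + O + 2*O² (P(O) = (O² + O²) + (1 + O) = 2*O² + (1 + O) = 1 + O + 2*O²)
2*(E + b(P(-2), 4)) = 2*(1 + 4) = 2*5 = 10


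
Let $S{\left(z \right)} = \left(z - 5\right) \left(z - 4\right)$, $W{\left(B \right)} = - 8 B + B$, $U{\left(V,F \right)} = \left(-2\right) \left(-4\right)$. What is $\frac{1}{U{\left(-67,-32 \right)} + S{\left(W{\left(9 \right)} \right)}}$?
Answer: $\frac{1}{4564} \approx 0.00021911$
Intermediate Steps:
$U{\left(V,F \right)} = 8$
$W{\left(B \right)} = - 7 B$
$S{\left(z \right)} = \left(-5 + z\right) \left(-4 + z\right)$
$\frac{1}{U{\left(-67,-32 \right)} + S{\left(W{\left(9 \right)} \right)}} = \frac{1}{8 + \left(20 + \left(\left(-7\right) 9\right)^{2} - 9 \left(\left(-7\right) 9\right)\right)} = \frac{1}{8 + \left(20 + \left(-63\right)^{2} - -567\right)} = \frac{1}{8 + \left(20 + 3969 + 567\right)} = \frac{1}{8 + 4556} = \frac{1}{4564}$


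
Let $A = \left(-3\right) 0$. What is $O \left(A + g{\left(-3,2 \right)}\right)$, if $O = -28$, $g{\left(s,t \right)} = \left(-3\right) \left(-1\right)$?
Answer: $-84$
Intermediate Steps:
$g{\left(s,t \right)} = 3$
$A = 0$
$O \left(A + g{\left(-3,2 \right)}\right) = - 28 \left(0 + 3\right) = \left(-28\right) 3 = -84$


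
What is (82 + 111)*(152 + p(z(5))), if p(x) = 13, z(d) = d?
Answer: 31845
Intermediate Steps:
(82 + 111)*(152 + p(z(5))) = (82 + 111)*(152 + 13) = 193*165 = 31845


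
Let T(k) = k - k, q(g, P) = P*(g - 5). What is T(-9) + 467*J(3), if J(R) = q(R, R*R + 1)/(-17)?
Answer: 9340/17 ≈ 549.41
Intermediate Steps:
q(g, P) = P*(-5 + g)
J(R) = -(1 + R**2)*(-5 + R)/17 (J(R) = ((R*R + 1)*(-5 + R))/(-17) = ((R**2 + 1)*(-5 + R))*(-1/17) = ((1 + R**2)*(-5 + R))*(-1/17) = -(1 + R**2)*(-5 + R)/17)
T(k) = 0
T(-9) + 467*J(3) = 0 + 467*(-(1 + 3**2)*(-5 + 3)/17) = 0 + 467*(-1/17*(1 + 9)*(-2)) = 0 + 467*(-1/17*10*(-2)) = 0 + 467*(20/17) = 0 + 9340/17 = 9340/17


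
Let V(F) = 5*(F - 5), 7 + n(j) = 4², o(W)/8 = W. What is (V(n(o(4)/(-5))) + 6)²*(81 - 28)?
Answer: 35828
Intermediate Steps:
o(W) = 8*W
n(j) = 9 (n(j) = -7 + 4² = -7 + 16 = 9)
V(F) = -25 + 5*F (V(F) = 5*(-5 + F) = -25 + 5*F)
(V(n(o(4)/(-5))) + 6)²*(81 - 28) = ((-25 + 5*9) + 6)²*(81 - 28) = ((-25 + 45) + 6)²*53 = (20 + 6)²*53 = 26²*53 = 676*53 = 35828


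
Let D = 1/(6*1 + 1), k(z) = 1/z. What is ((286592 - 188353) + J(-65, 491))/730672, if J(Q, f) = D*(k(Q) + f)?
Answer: 44730659/332455760 ≈ 0.13455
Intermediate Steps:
k(z) = 1/z
D = 1/7 (D = 1/(6 + 1) = 1/7 ≈ 0.14286)
J(Q, f) = f/7 + 1/(7*Q) (J(Q, f) = (1/Q + f)/7 = (f + 1/Q)/7 = f/7 + 1/(7*Q))
((286592 - 188353) + J(-65, 491))/730672 = ((286592 - 188353) + (1/7)*(1 - 65*491)/(-65))/730672 = (98239 + (1/7)*(-1/65)*(1 - 31915))*(1/730672) = (98239 + (1/7)*(-1/65)*(-31914))*(1/730672) = (98239 + 31914/455)*(1/730672) = (44730659/455)*(1/730672) = 44730659/332455760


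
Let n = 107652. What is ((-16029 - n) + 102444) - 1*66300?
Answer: -87537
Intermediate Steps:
((-16029 - n) + 102444) - 1*66300 = ((-16029 - 1*107652) + 102444) - 1*66300 = ((-16029 - 107652) + 102444) - 66300 = (-123681 + 102444) - 66300 = -21237 - 66300 = -87537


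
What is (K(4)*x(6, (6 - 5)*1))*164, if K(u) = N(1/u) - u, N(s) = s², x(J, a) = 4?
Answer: -2583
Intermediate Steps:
K(u) = u⁻² - u (K(u) = (1/u)² - u = u⁻² - u)
(K(4)*x(6, (6 - 5)*1))*164 = ((4⁻² - 1*4)*4)*164 = ((1/16 - 4)*4)*164 = -63/16*4*164 = -63/4*164 = -2583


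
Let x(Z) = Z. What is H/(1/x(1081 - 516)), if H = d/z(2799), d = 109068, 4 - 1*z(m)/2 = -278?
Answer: 5135285/47 ≈ 1.0926e+5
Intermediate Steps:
z(m) = 564 (z(m) = 8 - 2*(-278) = 8 + 556 = 564)
H = 9089/47 (H = 109068/564 = 109068*(1/564) = 9089/47 ≈ 193.38)
H/(1/x(1081 - 516)) = 9089/(47*(1/(1081 - 516))) = 9089/(47*(1/565)) = (9089/47)*565 = 5135285/47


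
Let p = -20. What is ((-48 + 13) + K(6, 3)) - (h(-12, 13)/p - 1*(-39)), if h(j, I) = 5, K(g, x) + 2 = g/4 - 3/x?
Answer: -301/4 ≈ -75.250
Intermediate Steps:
K(g, x) = -2 - 3/x + g/4 (K(g, x) = -2 + (g/4 - 3/x) = -2 + (-3/x + g/4) = -2 - 3/x + g/4)
((-48 + 13) + K(6, 3)) - (h(-12, 13)/p - 1*(-39)) = ((-48 + 13) + (-2 - 3/3 + (¼)*6)) - (5/(-20) - 1*(-39)) = (-35 + (-2 - 3*⅓ + 3/2)) - (5*(-1/20) + 39) = (-35 + (-2 - 1 + 3/2)) - (-¼ + 39) = (-35 - 3/2) - 1*155/4 = -73/2 - 155/4 = -301/4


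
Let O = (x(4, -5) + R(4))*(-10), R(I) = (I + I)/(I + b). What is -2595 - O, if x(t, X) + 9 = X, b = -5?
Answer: -2815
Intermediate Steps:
x(t, X) = -9 + X
R(I) = 2*I/(-5 + I) (R(I) = (I + I)/(I - 5) = (2*I)/(-5 + I) = 2*I/(-5 + I))
O = 220 (O = ((-9 - 5) + 2*4/(-5 + 4))*(-10) = (-14 + 2*4/(-1))*(-10) = (-14 + 2*4*(-1))*(-10) = (-14 - 8)*(-10) = -22*(-10) = 220)
-2595 - O = -2595 - 1*220 = -2595 - 220 = -2815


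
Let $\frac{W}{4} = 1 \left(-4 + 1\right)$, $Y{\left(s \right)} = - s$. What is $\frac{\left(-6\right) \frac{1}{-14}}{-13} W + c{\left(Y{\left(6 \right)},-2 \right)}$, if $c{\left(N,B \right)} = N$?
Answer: $- \frac{510}{91} \approx -5.6044$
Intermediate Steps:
$W = -12$ ($W = 4 \cdot 1 \left(-4 + 1\right) = 4 \cdot 1 \left(-3\right) = 4 \left(-3\right) = -12$)
$\frac{\left(-6\right) \frac{1}{-14}}{-13} W + c{\left(Y{\left(6 \right)},-2 \right)} = \frac{\left(-6\right) \frac{1}{-14}}{-13} \left(-12\right) - 6 = \left(-6\right) \left(- \frac{1}{14}\right) \left(- \frac{1}{13}\right) \left(-12\right) - 6 = \frac{3}{7} \left(- \frac{1}{13}\right) \left(-12\right) - 6 = \left(- \frac{3}{91}\right) \left(-12\right) - 6 = \frac{36}{91} - 6 = - \frac{510}{91}$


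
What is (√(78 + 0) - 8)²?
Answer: (8 - √78)² ≈ 0.69183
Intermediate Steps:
(√(78 + 0) - 8)² = (√78 - 8)² = (-8 + √78)²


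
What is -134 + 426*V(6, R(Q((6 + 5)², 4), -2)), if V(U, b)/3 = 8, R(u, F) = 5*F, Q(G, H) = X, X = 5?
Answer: 10090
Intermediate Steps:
Q(G, H) = 5
V(U, b) = 24 (V(U, b) = 3*8 = 24)
-134 + 426*V(6, R(Q((6 + 5)², 4), -2)) = -134 + 426*24 = -134 + 10224 = 10090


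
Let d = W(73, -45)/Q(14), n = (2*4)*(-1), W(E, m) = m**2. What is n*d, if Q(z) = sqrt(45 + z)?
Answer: -16200*sqrt(59)/59 ≈ -2109.1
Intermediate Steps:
n = -8 (n = 8*(-1) = -8)
d = 2025*sqrt(59)/59 (d = (-45)**2/(sqrt(45 + 14)) = 2025/(sqrt(59)) = 2025*(sqrt(59)/59) = 2025*sqrt(59)/59 ≈ 263.63)
n*d = -16200*sqrt(59)/59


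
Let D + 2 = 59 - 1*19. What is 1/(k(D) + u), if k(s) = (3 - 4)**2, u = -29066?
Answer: -1/29065 ≈ -3.4406e-5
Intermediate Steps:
D = 38 (D = -2 + (59 - 1*19) = -2 + (59 - 19) = -2 + 40 = 38)
k(s) = 1 (k(s) = (-1)**2 = 1)
1/(k(D) + u) = 1/(1 - 29066) = 1/(-29065) = -1/29065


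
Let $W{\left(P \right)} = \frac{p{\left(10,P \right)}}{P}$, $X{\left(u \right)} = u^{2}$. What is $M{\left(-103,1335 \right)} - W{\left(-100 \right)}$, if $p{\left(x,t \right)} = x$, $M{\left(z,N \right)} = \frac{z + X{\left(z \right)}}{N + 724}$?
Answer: $\frac{107119}{20590} \approx 5.2025$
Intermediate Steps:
$M{\left(z,N \right)} = \frac{z + z^{2}}{724 + N}$ ($M{\left(z,N \right)} = \frac{z + z^{2}}{N + 724} = \frac{z + z^{2}}{724 + N}$)
$W{\left(P \right)} = \frac{10}{P}$
$M{\left(-103,1335 \right)} - W{\left(-100 \right)} = - \frac{103 \left(1 - 103\right)}{724 + 1335} - \frac{10}{-100} = \left(-103\right) \frac{1}{2059} \left(-102\right) - 10 \left(- \frac{1}{100}\right) = \left(-103\right) \frac{1}{2059} \left(-102\right) - - \frac{1}{10} = \frac{10506}{2059} + \frac{1}{10} = \frac{107119}{20590}$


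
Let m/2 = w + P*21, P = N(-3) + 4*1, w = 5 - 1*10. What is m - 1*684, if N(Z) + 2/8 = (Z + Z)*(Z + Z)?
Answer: 1951/2 ≈ 975.50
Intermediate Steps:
w = -5 (w = 5 - 10 = -5)
N(Z) = -¼ + 4*Z² (N(Z) = -¼ + (Z + Z)*(Z + Z) = -¼ + (2*Z)*(2*Z) = -¼ + 4*Z²)
P = 159/4 (P = (-¼ + 4*(-3)²) + 4*1 = (-¼ + 4*9) + 4 = (-¼ + 36) + 4 = 143/4 + 4 = 159/4 ≈ 39.750)
m = 3319/2 (m = 2*(-5 + (159/4)*21) = 2*(-5 + 3339/4) = 2*(3319/4) = 3319/2 ≈ 1659.5)
m - 1*684 = 3319/2 - 1*684 = 3319/2 - 684 = 1951/2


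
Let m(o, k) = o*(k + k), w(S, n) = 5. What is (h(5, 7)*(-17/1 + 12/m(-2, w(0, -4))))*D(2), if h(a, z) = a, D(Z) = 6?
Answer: -528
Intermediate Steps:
m(o, k) = 2*k*o (m(o, k) = o*(2*k) = 2*k*o)
(h(5, 7)*(-17/1 + 12/m(-2, w(0, -4))))*D(2) = (5*(-17/1 + 12/((2*5*(-2)))))*6 = (5*(-17*1 + 12/(-20)))*6 = (5*(-17 + 12*(-1/20)))*6 = (5*(-17 - 3/5))*6 = (5*(-88/5))*6 = -88*6 = -528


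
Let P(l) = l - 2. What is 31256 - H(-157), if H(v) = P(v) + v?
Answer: 31572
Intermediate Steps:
P(l) = -2 + l
H(v) = -2 + 2*v (H(v) = (-2 + v) + v = -2 + 2*v)
31256 - H(-157) = 31256 - (-2 + 2*(-157)) = 31256 - (-2 - 314) = 31256 - 1*(-316) = 31256 + 316 = 31572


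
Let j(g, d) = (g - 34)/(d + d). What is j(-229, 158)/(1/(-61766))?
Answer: 8122229/158 ≈ 51407.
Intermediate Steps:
j(g, d) = (-34 + g)/(2*d) (j(g, d) = (-34 + g)/((2*d)) = (-34 + g)*(1/(2*d)) = (-34 + g)/(2*d))
j(-229, 158)/(1/(-61766)) = ((1/2)*(-34 - 229)/158)/(1/(-61766)) = ((1/2)*(1/158)*(-263))/(-1/61766) = -263/316*(-61766) = 8122229/158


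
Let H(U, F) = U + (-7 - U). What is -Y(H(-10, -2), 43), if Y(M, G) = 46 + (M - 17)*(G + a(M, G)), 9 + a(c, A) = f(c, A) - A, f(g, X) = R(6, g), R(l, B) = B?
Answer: -430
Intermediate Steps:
f(g, X) = g
a(c, A) = -9 + c - A (a(c, A) = -9 + (c - A) = -9 + c - A)
H(U, F) = -7
Y(M, G) = 46 + (-17 + M)*(-9 + M) (Y(M, G) = 46 + (M - 17)*(G + (-9 + M - G)) = 46 + (-17 + M)*(-9 + M))
-Y(H(-10, -2), 43) = -(199 + (-7)² - 26*(-7)) = -(199 + 49 + 182) = -1*430 = -430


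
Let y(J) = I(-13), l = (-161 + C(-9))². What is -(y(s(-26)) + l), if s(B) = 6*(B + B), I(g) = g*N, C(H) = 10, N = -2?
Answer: -22827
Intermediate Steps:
I(g) = -2*g (I(g) = g*(-2) = -2*g)
s(B) = 12*B (s(B) = 6*(2*B) = 12*B)
l = 22801 (l = (-161 + 10)² = (-151)² = 22801)
y(J) = 26 (y(J) = -2*(-13) = 26)
-(y(s(-26)) + l) = -(26 + 22801) = -1*22827 = -22827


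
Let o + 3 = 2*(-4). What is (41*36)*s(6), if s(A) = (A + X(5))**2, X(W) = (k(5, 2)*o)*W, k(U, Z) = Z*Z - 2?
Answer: 15964416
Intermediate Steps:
o = -11 (o = -3 + 2*(-4) = -3 - 8 = -11)
k(U, Z) = -2 + Z**2 (k(U, Z) = Z**2 - 2 = -2 + Z**2)
X(W) = -22*W (X(W) = ((-2 + 2**2)*(-11))*W = ((-2 + 4)*(-11))*W = (2*(-11))*W = -22*W)
s(A) = (-110 + A)**2 (s(A) = (A - 22*5)**2 = (A - 110)**2 = (-110 + A)**2)
(41*36)*s(6) = (41*36)*(-110 + 6)**2 = 1476*(-104)**2 = 1476*10816 = 15964416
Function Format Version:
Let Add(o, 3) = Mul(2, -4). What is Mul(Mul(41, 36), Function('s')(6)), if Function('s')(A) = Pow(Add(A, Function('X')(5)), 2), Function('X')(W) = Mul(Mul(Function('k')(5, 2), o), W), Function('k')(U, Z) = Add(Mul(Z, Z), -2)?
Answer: 15964416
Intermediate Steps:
o = -11 (o = Add(-3, Mul(2, -4)) = Add(-3, -8) = -11)
Function('k')(U, Z) = Add(-2, Pow(Z, 2)) (Function('k')(U, Z) = Add(Pow(Z, 2), -2) = Add(-2, Pow(Z, 2)))
Function('X')(W) = Mul(-22, W) (Function('X')(W) = Mul(Mul(Add(-2, Pow(2, 2)), -11), W) = Mul(Mul(Add(-2, 4), -11), W) = Mul(Mul(2, -11), W) = Mul(-22, W))
Function('s')(A) = Pow(Add(-110, A), 2) (Function('s')(A) = Pow(Add(A, Mul(-22, 5)), 2) = Pow(Add(A, -110), 2) = Pow(Add(-110, A), 2))
Mul(Mul(41, 36), Function('s')(6)) = Mul(Mul(41, 36), Pow(Add(-110, 6), 2)) = Mul(1476, Pow(-104, 2)) = Mul(1476, 10816) = 15964416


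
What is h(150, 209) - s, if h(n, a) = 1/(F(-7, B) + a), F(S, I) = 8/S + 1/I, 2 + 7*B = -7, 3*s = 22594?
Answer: -294761135/39138 ≈ -7531.3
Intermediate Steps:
s = 22594/3 (s = (1/3)*22594 = 22594/3 ≈ 7531.3)
B = -9/7 (B = -2/7 + (1/7)*(-7) = -2/7 - 1 = -9/7 ≈ -1.2857)
F(S, I) = 1/I + 8/S (F(S, I) = 8/S + 1/I = 1/I + 8/S)
h(n, a) = 1/(-121/63 + a) (h(n, a) = 1/((1/(-9/7) + 8/(-7)) + a) = 1/((-7/9 + 8*(-1/7)) + a) = 1/((-7/9 - 8/7) + a) = 1/(-121/63 + a))
h(150, 209) - s = 63/(-121 + 63*209) - 1*22594/3 = 63/(-121 + 13167) - 22594/3 = 63/13046 - 22594/3 = -294761135/39138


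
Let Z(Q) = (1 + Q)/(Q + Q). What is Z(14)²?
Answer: 225/784 ≈ 0.28699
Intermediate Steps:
Z(Q) = (1 + Q)/(2*Q) (Z(Q) = (1 + Q)/((2*Q)) = (1 + Q)*(1/(2*Q)) = (1 + Q)/(2*Q))
Z(14)² = ((½)*(1 + 14)/14)² = ((½)*(1/14)*15)² = (15/28)² = 225/784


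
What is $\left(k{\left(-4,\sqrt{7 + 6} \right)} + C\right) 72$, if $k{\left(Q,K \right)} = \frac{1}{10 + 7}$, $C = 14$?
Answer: $\frac{17208}{17} \approx 1012.2$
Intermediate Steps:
$k{\left(Q,K \right)} = \frac{1}{17}$
$\left(k{\left(-4,\sqrt{7 + 6} \right)} + C\right) 72 = \left(\frac{1}{17} + 14\right) 72 = \frac{239}{17} \cdot 72 = \frac{17208}{17}$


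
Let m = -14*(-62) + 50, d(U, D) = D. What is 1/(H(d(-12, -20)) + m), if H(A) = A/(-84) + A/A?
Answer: 21/19304 ≈ 0.0010879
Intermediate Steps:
m = 918 (m = 868 + 50 = 918)
H(A) = 1 - A/84 (H(A) = A*(-1/84) + 1 = -A/84 + 1 = 1 - A/84)
1/(H(d(-12, -20)) + m) = 1/((1 - 1/84*(-20)) + 918) = 1/((1 + 5/21) + 918) = 1/(26/21 + 918) = 1/(19304/21) = 21/19304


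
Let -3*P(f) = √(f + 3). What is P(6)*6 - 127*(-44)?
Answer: 5582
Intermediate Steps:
P(f) = -√(3 + f)/3 (P(f) = -√(f + 3)/3 = -√(3 + f)/3)
P(6)*6 - 127*(-44) = -√(3 + 6)/3*6 - 127*(-44) = -√9/3*6 + 5588 = -⅓*3*6 + 5588 = -1*6 + 5588 = -6 + 5588 = 5582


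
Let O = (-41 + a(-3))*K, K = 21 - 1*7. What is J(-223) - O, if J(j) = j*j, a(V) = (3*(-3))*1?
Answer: 50429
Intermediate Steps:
a(V) = -9 (a(V) = -9*1 = -9)
K = 14 (K = 21 - 7 = 14)
O = -700 (O = (-41 - 9)*14 = -50*14 = -700)
J(j) = j**2
J(-223) - O = (-223)**2 - 1*(-700) = 49729 + 700 = 50429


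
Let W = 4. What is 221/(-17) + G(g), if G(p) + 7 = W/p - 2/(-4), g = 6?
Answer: -113/6 ≈ -18.833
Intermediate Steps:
G(p) = -13/2 + 4/p (G(p) = -7 + (4/p - 2/(-4)) = -7 + (4/p - 2*(-¼)) = -7 + (4/p + ½) = -7 + (½ + 4/p) = -13/2 + 4/p)
221/(-17) + G(g) = 221/(-17) + (-13/2 + 4/6) = 221*(-1/17) + (-13/2 + 4*(⅙)) = -13 + (-13/2 + ⅔) = -13 - 35/6 = -113/6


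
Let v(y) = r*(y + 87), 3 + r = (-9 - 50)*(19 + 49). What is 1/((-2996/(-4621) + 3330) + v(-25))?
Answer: -4621/1134914604 ≈ -4.0717e-6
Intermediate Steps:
r = -4015 (r = -3 + (-9 - 50)*(19 + 49) = -3 - 59*68 = -3 - 4012 = -4015)
v(y) = -349305 - 4015*y (v(y) = -4015*(y + 87) = -4015*(87 + y) = -349305 - 4015*y)
1/((-2996/(-4621) + 3330) + v(-25)) = 1/((-2996/(-4621) + 3330) + (-349305 - 4015*(-25))) = 1/((-2996*(-1/4621) + 3330) + (-349305 + 100375)) = 1/((2996/4621 + 3330) - 248930) = 1/(15390926/4621 - 248930) = 1/(-1134914604/4621) = -4621/1134914604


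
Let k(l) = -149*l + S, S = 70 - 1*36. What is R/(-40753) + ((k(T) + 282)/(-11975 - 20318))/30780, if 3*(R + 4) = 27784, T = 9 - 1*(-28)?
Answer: -9201378877619/40507607440620 ≈ -0.22715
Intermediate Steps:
T = 37 (T = 9 + 28 = 37)
R = 27772/3 (R = -4 + (⅓)*27784 = -4 + 27784/3 = 27772/3 ≈ 9257.3)
S = 34 (S = 70 - 36 = 34)
k(l) = 34 - 149*l (k(l) = -149*l + 34 = 34 - 149*l)
R/(-40753) + ((k(T) + 282)/(-11975 - 20318))/30780 = (27772/3)/(-40753) + (((34 - 149*37) + 282)/(-11975 - 20318))/30780 = (27772/3)*(-1/40753) + (((34 - 5513) + 282)/(-32293))*(1/30780) = -27772/122259 + ((-5479 + 282)*(-1/32293))*(1/30780) = -27772/122259 - 5197*(-1/32293)*(1/30780) = -27772/122259 + (5197/32293)*(1/30780) = -27772/122259 + 5197/993978540 = -9201378877619/40507607440620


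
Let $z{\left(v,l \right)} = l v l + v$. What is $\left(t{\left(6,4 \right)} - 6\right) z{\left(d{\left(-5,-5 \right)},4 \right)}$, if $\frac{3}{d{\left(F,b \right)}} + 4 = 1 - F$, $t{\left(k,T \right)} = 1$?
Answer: $- \frac{255}{2} \approx -127.5$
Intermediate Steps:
$d{\left(F,b \right)} = \frac{3}{-3 - F}$ ($d{\left(F,b \right)} = \frac{3}{-4 - \left(-1 + F\right)} = \frac{3}{-3 - F}$)
$z{\left(v,l \right)} = v + v l^{2}$ ($z{\left(v,l \right)} = v l^{2} + v = v + v l^{2}$)
$\left(t{\left(6,4 \right)} - 6\right) z{\left(d{\left(-5,-5 \right)},4 \right)} = \left(1 - 6\right) - \frac{3}{3 - 5} \left(1 + 4^{2}\right) = - 5 - \frac{3}{-2} \left(1 + 16\right) = - 5 \left(-3\right) \left(- \frac{1}{2}\right) 17 = - 5 \cdot \frac{3}{2} \cdot 17 = \left(-5\right) \frac{51}{2} = - \frac{255}{2}$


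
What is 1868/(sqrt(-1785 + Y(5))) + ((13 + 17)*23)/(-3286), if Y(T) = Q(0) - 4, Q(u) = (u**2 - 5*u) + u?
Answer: -345/1643 - 1868*I*sqrt(1789)/1789 ≈ -0.20998 - 44.164*I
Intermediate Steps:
Q(u) = u**2 - 4*u
Y(T) = -4 (Y(T) = 0*(-4 + 0) - 4 = 0*(-4) - 4 = 0 - 4 = -4)
1868/(sqrt(-1785 + Y(5))) + ((13 + 17)*23)/(-3286) = 1868/(sqrt(-1785 - 4)) + ((13 + 17)*23)/(-3286) = 1868/(sqrt(-1789)) + (30*23)*(-1/3286) = 1868/((I*sqrt(1789))) + 690*(-1/3286) = 1868*(-I*sqrt(1789)/1789) - 345/1643 = -1868*I*sqrt(1789)/1789 - 345/1643 = -345/1643 - 1868*I*sqrt(1789)/1789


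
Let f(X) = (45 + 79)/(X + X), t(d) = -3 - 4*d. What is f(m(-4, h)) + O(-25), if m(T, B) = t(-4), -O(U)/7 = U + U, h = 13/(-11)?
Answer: 4612/13 ≈ 354.77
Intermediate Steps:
h = -13/11 (h = 13*(-1/11) = -13/11 ≈ -1.1818)
O(U) = -14*U (O(U) = -7*(U + U) = -14*U)
m(T, B) = 13 (m(T, B) = -3 - 4*(-4) = -3 + 16 = 13)
f(X) = 62/X (f(X) = 124/((2*X)) = 124*(1/(2*X)) = 62/X)
f(m(-4, h)) + O(-25) = 62/13 - 14*(-25) = 62*(1/13) + 350 = 62/13 + 350 = 4612/13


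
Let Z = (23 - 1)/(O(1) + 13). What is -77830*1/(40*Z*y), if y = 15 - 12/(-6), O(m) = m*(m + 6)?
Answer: -38915/374 ≈ -104.05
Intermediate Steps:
O(m) = m*(6 + m)
y = 17 (y = 15 - 12*(-1/6) = 15 + 2 = 17)
Z = 11/10 (Z = (23 - 1)/(1*(6 + 1) + 13) = 22/(1*7 + 13) = 22/(7 + 13) = 22/20 = 22*(1/20) = 11/10 ≈ 1.1000)
-77830*1/(40*Z*y) = -77830/((40*(11/10))*17) = -77830/(44*17) = -77830/748 = -77830*1/748 = -38915/374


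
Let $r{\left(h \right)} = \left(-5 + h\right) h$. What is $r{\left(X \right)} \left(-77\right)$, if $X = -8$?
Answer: $-8008$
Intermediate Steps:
$r{\left(h \right)} = h \left(-5 + h\right)$
$r{\left(X \right)} \left(-77\right) = - 8 \left(-5 - 8\right) \left(-77\right) = \left(-8\right) \left(-13\right) \left(-77\right) = 104 \left(-77\right) = -8008$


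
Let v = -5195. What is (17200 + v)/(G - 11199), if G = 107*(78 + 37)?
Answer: 1715/158 ≈ 10.854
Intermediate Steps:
G = 12305 (G = 107*115 = 12305)
(17200 + v)/(G - 11199) = (17200 - 5195)/(12305 - 11199) = 12005/1106 = 12005*(1/1106) = 1715/158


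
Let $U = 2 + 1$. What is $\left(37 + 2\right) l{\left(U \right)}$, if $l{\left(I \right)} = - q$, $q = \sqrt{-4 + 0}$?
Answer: $- 78 i \approx - 78.0 i$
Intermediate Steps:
$U = 3$
$q = 2 i$ ($q = \sqrt{-4} = 2 i \approx 2.0 i$)
$l{\left(I \right)} = - 2 i$
$\left(37 + 2\right) l{\left(U \right)} = \left(37 + 2\right) \left(- 2 i\right) = 39 \left(- 2 i\right) = - 78 i$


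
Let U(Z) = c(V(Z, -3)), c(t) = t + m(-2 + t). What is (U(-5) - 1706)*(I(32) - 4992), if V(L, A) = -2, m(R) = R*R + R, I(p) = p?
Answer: 8412160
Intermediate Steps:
m(R) = R + R² (m(R) = R² + R = R + R²)
c(t) = t + (-1 + t)*(-2 + t) (c(t) = t + (-2 + t)*(1 + (-2 + t)) = t + (-2 + t)*(-1 + t) = t + (-1 + t)*(-2 + t))
U(Z) = 10 (U(Z) = -2 + (-1 - 2)*(-2 - 2) = -2 - 3*(-4) = -2 + 12 = 10)
(U(-5) - 1706)*(I(32) - 4992) = (10 - 1706)*(32 - 4992) = -1696*(-4960) = 8412160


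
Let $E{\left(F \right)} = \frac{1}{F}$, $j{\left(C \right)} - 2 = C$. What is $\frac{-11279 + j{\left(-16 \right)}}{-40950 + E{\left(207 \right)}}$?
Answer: $\frac{2337651}{8476649} \approx 0.27578$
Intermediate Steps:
$j{\left(C \right)} = 2 + C$
$\frac{-11279 + j{\left(-16 \right)}}{-40950 + E{\left(207 \right)}} = \frac{-11279 + \left(2 - 16\right)}{-40950 + \frac{1}{207}} = \frac{-11279 - 14}{-40950 + \frac{1}{207}} = - \frac{11293}{- \frac{8476649}{207}} = \left(-11293\right) \left(- \frac{207}{8476649}\right) = \frac{2337651}{8476649}$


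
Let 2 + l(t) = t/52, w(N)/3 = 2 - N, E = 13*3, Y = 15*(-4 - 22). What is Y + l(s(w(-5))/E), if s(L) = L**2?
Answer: -264845/676 ≈ -391.78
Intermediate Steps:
Y = -390 (Y = 15*(-26) = -390)
E = 39
w(N) = 6 - 3*N (w(N) = 3*(2 - N) = 6 - 3*N)
l(t) = -2 + t/52
Y + l(s(w(-5))/E) = -390 + (-2 + ((6 - 3*(-5))**2/39)/52) = -390 + (-2 + ((6 + 15)**2*(1/39))/52) = -390 + (-2 + (21**2*(1/39))/52) = -390 + (-2 + (441*(1/39))/52) = -390 + (-2 + (1/52)*(147/13)) = -390 + (-2 + 147/676) = -390 - 1205/676 = -264845/676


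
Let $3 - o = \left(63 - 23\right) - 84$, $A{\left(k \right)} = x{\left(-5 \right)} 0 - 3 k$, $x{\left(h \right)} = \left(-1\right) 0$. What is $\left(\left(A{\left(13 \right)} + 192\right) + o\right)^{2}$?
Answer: $40000$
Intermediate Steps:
$x{\left(h \right)} = 0$
$A{\left(k \right)} = - 3 k$ ($A{\left(k \right)} = 0 \cdot 0 - 3 k = 0 - 3 k = - 3 k$)
$o = 47$ ($o = 3 - \left(\left(63 - 23\right) - 84\right) = 3 - \left(40 - 84\right) = 3 - -44 = 3 + 44 = 47$)
$\left(\left(A{\left(13 \right)} + 192\right) + o\right)^{2} = \left(\left(\left(-3\right) 13 + 192\right) + 47\right)^{2} = \left(\left(-39 + 192\right) + 47\right)^{2} = \left(153 + 47\right)^{2} = 200^{2} = 40000$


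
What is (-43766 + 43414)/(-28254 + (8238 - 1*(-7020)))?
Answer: 88/3249 ≈ 0.027085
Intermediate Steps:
(-43766 + 43414)/(-28254 + (8238 - 1*(-7020))) = -352/(-28254 + (8238 + 7020)) = -352/(-28254 + 15258) = -352/(-12996) = -352*(-1/12996) = 88/3249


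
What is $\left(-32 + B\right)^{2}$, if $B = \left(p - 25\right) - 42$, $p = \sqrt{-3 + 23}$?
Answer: $9821 - 396 \sqrt{5} \approx 8935.5$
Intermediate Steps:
$p = 2 \sqrt{5}$ ($p = \sqrt{20} = 2 \sqrt{5} \approx 4.4721$)
$B = -67 + 2 \sqrt{5}$ ($B = \left(2 \sqrt{5} - 25\right) - 42 = \left(-25 + 2 \sqrt{5}\right) - 42 = -67 + 2 \sqrt{5} \approx -62.528$)
$\left(-32 + B\right)^{2} = \left(-32 - \left(67 - 2 \sqrt{5}\right)\right)^{2} = \left(-99 + 2 \sqrt{5}\right)^{2}$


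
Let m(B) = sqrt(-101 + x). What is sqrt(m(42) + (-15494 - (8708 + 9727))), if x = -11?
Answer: sqrt(-33929 + 4*I*sqrt(7)) ≈ 0.029 + 184.2*I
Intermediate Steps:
m(B) = 4*I*sqrt(7) (m(B) = sqrt(-101 - 11) = sqrt(-112) = 4*I*sqrt(7))
sqrt(m(42) + (-15494 - (8708 + 9727))) = sqrt(4*I*sqrt(7) + (-15494 - (8708 + 9727))) = sqrt(4*I*sqrt(7) + (-15494 - 1*18435)) = sqrt(4*I*sqrt(7) + (-15494 - 18435)) = sqrt(4*I*sqrt(7) - 33929) = sqrt(-33929 + 4*I*sqrt(7))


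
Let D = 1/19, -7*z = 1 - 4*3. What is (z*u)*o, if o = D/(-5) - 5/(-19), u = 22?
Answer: 5808/665 ≈ 8.7338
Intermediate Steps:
z = 11/7 (z = -(1 - 4*3)/7 = -(1 - 12)/7 = -⅐*(-11) = 11/7 ≈ 1.5714)
D = 1/19 ≈ 0.052632
o = 24/95 (o = (1/19)/(-5) - 5/(-19) = (1/19)*(-⅕) - 5*(-1/19) = -1/95 + 5/19 = 24/95 ≈ 0.25263)
(z*u)*o = ((11/7)*22)*(24/95) = (242/7)*(24/95) = 5808/665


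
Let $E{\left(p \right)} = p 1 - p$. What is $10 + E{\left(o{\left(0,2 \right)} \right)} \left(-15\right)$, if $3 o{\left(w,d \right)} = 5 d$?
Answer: $10$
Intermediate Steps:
$o{\left(w,d \right)} = \frac{5 d}{3}$
$E{\left(p \right)} = 0$ ($E{\left(p \right)} = p - p = 0$)
$10 + E{\left(o{\left(0,2 \right)} \right)} \left(-15\right) = 10 + 0 \left(-15\right) = 10 + 0 = 10$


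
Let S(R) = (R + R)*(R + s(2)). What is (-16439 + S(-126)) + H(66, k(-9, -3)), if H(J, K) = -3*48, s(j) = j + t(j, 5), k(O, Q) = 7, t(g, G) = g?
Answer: 14161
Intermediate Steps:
s(j) = 2*j (s(j) = j + j = 2*j)
H(J, K) = -144
S(R) = 2*R*(4 + R) (S(R) = (R + R)*(R + 2*2) = (2*R)*(R + 4) = (2*R)*(4 + R) = 2*R*(4 + R))
(-16439 + S(-126)) + H(66, k(-9, -3)) = (-16439 + 2*(-126)*(4 - 126)) - 144 = (-16439 + 2*(-126)*(-122)) - 144 = (-16439 + 30744) - 144 = 14305 - 144 = 14161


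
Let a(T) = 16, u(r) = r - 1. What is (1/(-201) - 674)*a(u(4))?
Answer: -2167600/201 ≈ -10784.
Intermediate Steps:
u(r) = -1 + r
(1/(-201) - 674)*a(u(4)) = (1/(-201) - 674)*16 = (-1/201 - 674)*16 = -135475/201*16 = -2167600/201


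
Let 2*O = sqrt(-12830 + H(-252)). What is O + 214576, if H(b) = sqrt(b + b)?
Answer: 214576 + sqrt(-12830 + 6*I*sqrt(14))/2 ≈ 2.1458e+5 + 56.635*I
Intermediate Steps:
H(b) = sqrt(2)*sqrt(b) (H(b) = sqrt(2*b) = sqrt(2)*sqrt(b))
O = sqrt(-12830 + 6*I*sqrt(14))/2 (O = sqrt(-12830 + sqrt(2)*sqrt(-252))/2 = sqrt(-12830 + sqrt(2)*(6*I*sqrt(7)))/2 = sqrt(-12830 + 6*I*sqrt(14))/2 ≈ 0.04955 + 56.635*I)
O + 214576 = sqrt(-12830 + 6*I*sqrt(14))/2 + 214576 = 214576 + sqrt(-12830 + 6*I*sqrt(14))/2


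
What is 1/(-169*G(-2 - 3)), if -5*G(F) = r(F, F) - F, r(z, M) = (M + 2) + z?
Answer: -5/507 ≈ -0.0098619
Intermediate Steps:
r(z, M) = 2 + M + z (r(z, M) = (2 + M) + z = 2 + M + z)
G(F) = -⅖ - F/5 (G(F) = -((2 + F + F) - F)/5 = -((2 + 2*F) - F)/5 = -(2 + F)/5 = -⅖ - F/5)
1/(-169*G(-2 - 3)) = 1/(-169*(-⅖ - (-2 - 3)/5)) = 1/(-169*(-⅖ - ⅕*(-5))) = 1/(-169*(-⅖ + 1)) = 1/(-169*⅗) = 1/(-507/5) = -5/507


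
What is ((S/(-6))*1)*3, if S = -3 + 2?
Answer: 1/2 ≈ 0.50000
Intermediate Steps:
S = -1
((S/(-6))*1)*3 = (-1/(-6)*1)*3 = (-1*(-1/6)*1)*3 = ((1/6)*1)*3 = (1/6)*3 = 1/2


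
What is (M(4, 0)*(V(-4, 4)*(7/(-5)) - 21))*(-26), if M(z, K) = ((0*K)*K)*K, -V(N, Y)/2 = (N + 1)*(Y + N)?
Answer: 0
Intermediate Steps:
V(N, Y) = -2*(1 + N)*(N + Y) (V(N, Y) = -2*(N + 1)*(Y + N) = -2*(1 + N)*(N + Y))
M(z, K) = 0 (M(z, K) = (0*K)*K = 0*K = 0)
(M(4, 0)*(V(-4, 4)*(7/(-5)) - 21))*(-26) = (0*((-2*(-4) - 2*4 - 2*(-4)² - 2*(-4)*4)*(7/(-5)) - 21))*(-26) = (0*((8 - 8 - 2*16 + 32)*(7*(-⅕)) - 21))*(-26) = (0*((8 - 8 - 32 + 32)*(-7/5) - 21))*(-26) = (0*(0*(-7/5) - 21))*(-26) = (0*(0 - 21))*(-26) = (0*(-21))*(-26) = 0*(-26) = 0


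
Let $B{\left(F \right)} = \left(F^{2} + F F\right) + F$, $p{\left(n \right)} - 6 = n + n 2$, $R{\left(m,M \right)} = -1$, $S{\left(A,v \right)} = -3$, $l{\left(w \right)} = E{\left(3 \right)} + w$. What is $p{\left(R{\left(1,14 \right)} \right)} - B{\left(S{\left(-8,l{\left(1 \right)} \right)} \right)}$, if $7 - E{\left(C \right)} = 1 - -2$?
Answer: $-12$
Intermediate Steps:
$E{\left(C \right)} = 4$ ($E{\left(C \right)} = 7 - \left(1 - -2\right) = 7 - \left(1 + 2\right) = 7 - 3 = 4$)
$l{\left(w \right)} = 4 + w$
$p{\left(n \right)} = 6 + 3 n$ ($p{\left(n \right)} = 6 + \left(n + n 2\right) = 6 + \left(n + 2 n\right) = 6 + 3 n$)
$B{\left(F \right)} = F + 2 F^{2}$ ($B{\left(F \right)} = \left(F^{2} + F^{2}\right) + F = 2 F^{2} + F = F + 2 F^{2}$)
$p{\left(R{\left(1,14 \right)} \right)} - B{\left(S{\left(-8,l{\left(1 \right)} \right)} \right)} = \left(6 + 3 \left(-1\right)\right) - - 3 \left(1 + 2 \left(-3\right)\right) = \left(6 - 3\right) - - 3 \left(1 - 6\right) = 3 - \left(-3\right) \left(-5\right) = 3 - 15 = -12$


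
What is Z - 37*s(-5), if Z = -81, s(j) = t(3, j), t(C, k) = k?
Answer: 104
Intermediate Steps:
s(j) = j
Z - 37*s(-5) = -81 - 37*(-5) = -81 + 185 = 104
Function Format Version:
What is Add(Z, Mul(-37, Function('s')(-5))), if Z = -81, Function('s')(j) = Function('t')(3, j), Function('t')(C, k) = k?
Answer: 104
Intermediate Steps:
Function('s')(j) = j
Add(Z, Mul(-37, Function('s')(-5))) = Add(-81, Mul(-37, -5)) = Add(-81, 185) = 104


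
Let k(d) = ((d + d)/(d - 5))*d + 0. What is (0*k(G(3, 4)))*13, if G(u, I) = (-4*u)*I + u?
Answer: 0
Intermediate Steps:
G(u, I) = u - 4*I*u (G(u, I) = -4*I*u + u = u - 4*I*u)
k(d) = 2*d²/(-5 + d) (k(d) = ((2*d)/(-5 + d))*d + 0 = (2*d/(-5 + d))*d + 0 = 2*d²/(-5 + d) + 0 = 2*d²/(-5 + d))
(0*k(G(3, 4)))*13 = (0*(2*(3*(1 - 4*4))²/(-5 + 3*(1 - 4*4))))*13 = (0*(2*(3*(1 - 16))²/(-5 + 3*(1 - 16))))*13 = (0*(2*(3*(-15))²/(-5 + 3*(-15))))*13 = (0*(2*(-45)²/(-5 - 45)))*13 = (0*(2*2025/(-50)))*13 = (0*(2*2025*(-1/50)))*13 = (0*(-81))*13 = 0*13 = 0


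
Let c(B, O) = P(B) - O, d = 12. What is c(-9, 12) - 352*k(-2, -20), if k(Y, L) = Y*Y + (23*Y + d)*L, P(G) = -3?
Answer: -240783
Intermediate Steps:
c(B, O) = -3 - O
k(Y, L) = Y² + L*(12 + 23*Y) (k(Y, L) = Y*Y + (23*Y + 12)*L = Y² + (12 + 23*Y)*L = Y² + L*(12 + 23*Y))
c(-9, 12) - 352*k(-2, -20) = (-3 - 1*12) - 352*((-2)² + 12*(-20) + 23*(-20)*(-2)) = (-3 - 12) - 352*(4 - 240 + 920) = -15 - 352*684 = -15 - 240768 = -240783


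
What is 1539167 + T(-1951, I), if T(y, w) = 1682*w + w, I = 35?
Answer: 1598072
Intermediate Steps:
T(y, w) = 1683*w
1539167 + T(-1951, I) = 1539167 + 1683*35 = 1539167 + 58905 = 1598072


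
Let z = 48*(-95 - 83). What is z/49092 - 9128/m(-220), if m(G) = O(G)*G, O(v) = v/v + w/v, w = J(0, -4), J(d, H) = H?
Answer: 663985/16364 ≈ 40.576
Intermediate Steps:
w = -4
z = -8544 (z = 48*(-178) = -8544)
O(v) = 1 - 4/v (O(v) = v/v - 4/v = 1 - 4/v)
m(G) = -4 + G (m(G) = ((-4 + G)/G)*G = -4 + G)
z/49092 - 9128/m(-220) = -8544/49092 - 9128/(-4 - 220) = -8544*1/49092 - 9128/(-224) = -712/4091 - 9128*(-1/224) = -712/4091 + 163/4 = 663985/16364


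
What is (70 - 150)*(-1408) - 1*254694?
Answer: -142054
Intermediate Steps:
(70 - 150)*(-1408) - 1*254694 = -80*(-1408) - 254694 = 112640 - 254694 = -142054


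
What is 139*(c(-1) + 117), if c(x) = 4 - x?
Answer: 16958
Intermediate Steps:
139*(c(-1) + 117) = 139*((4 - 1*(-1)) + 117) = 139*((4 + 1) + 117) = 139*(5 + 117) = 139*122 = 16958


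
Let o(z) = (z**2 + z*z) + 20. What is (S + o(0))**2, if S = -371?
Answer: 123201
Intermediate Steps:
o(z) = 20 + 2*z**2 (o(z) = (z**2 + z**2) + 20 = 2*z**2 + 20 = 20 + 2*z**2)
(S + o(0))**2 = (-371 + (20 + 2*0**2))**2 = (-371 + (20 + 2*0))**2 = (-371 + (20 + 0))**2 = (-371 + 20)**2 = (-351)**2 = 123201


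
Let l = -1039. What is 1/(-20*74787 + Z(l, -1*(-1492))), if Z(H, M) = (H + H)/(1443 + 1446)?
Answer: -2889/4321194938 ≈ -6.6857e-7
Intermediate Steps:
Z(H, M) = 2*H/2889 (Z(H, M) = (2*H)/2889 = (2*H)*(1/2889) = 2*H/2889)
1/(-20*74787 + Z(l, -1*(-1492))) = 1/(-20*74787 + (2/2889)*(-1039)) = 1/(-1495740 - 2078/2889) = 1/(-4321194938/2889) = -2889/4321194938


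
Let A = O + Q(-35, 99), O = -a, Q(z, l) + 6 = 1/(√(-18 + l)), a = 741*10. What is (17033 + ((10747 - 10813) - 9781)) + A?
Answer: -2069/9 ≈ -229.89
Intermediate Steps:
a = 7410
Q(z, l) = -6 + (-18 + l)^(-½) (Q(z, l) = -6 + 1/(√(-18 + l)) = -6 + (-18 + l)^(-½))
O = -7410 (O = -1*7410 = -7410)
A = -66743/9 (A = -7410 + (-6 + (-18 + 99)^(-½)) = -7410 + (-6 + 81^(-½)) = -7410 + (-6 + ⅑) = -7410 - 53/9 = -66743/9 ≈ -7415.9)
(17033 + ((10747 - 10813) - 9781)) + A = (17033 + ((10747 - 10813) - 9781)) - 66743/9 = (17033 + (-66 - 9781)) - 66743/9 = (17033 - 9847) - 66743/9 = 7186 - 66743/9 = -2069/9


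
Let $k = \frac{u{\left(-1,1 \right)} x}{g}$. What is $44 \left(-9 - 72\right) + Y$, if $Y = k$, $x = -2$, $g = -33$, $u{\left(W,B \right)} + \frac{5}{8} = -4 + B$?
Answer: $- \frac{470477}{132} \approx -3564.2$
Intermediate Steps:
$u{\left(W,B \right)} = - \frac{37}{8} + B$ ($u{\left(W,B \right)} = - \frac{5}{8} + \left(-4 + B\right) = - \frac{37}{8} + B$)
$k = - \frac{29}{132}$ ($k = \frac{\left(- \frac{37}{8} + 1\right) \left(-2\right)}{-33} = \left(- \frac{29}{8}\right) \left(-2\right) \left(- \frac{1}{33}\right) = \frac{29}{4} \left(- \frac{1}{33}\right) = - \frac{29}{132} \approx -0.2197$)
$Y = - \frac{29}{132} \approx -0.2197$
$44 \left(-9 - 72\right) + Y = 44 \left(-9 - 72\right) - \frac{29}{132} = 44 \left(-81\right) - \frac{29}{132} = -3564 - \frac{29}{132} = - \frac{470477}{132}$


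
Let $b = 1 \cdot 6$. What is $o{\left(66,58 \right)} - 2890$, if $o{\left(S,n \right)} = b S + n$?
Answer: $-2436$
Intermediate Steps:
$b = 6$
$o{\left(S,n \right)} = n + 6 S$ ($o{\left(S,n \right)} = 6 S + n = n + 6 S$)
$o{\left(66,58 \right)} - 2890 = \left(58 + 6 \cdot 66\right) - 2890 = \left(58 + 396\right) - 2890 = 454 - 2890 = -2436$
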